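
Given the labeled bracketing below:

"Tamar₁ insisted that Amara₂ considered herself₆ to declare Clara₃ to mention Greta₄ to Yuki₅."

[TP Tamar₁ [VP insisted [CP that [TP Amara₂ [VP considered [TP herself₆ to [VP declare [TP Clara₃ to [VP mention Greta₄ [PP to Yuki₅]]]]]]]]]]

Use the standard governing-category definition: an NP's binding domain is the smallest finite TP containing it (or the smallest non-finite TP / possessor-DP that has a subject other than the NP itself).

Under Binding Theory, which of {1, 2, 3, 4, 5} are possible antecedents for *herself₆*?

{2}

*herself* is an anaphor, so Principle A applies: it must be bound in its binding domain.
Binding domain of *herself₆*: the embedded TP, whose subject is Amara₂.
*Tamar₁* c-commands the anaphor but is outside its binding domain → cannot satisfy Principle A.
*Amara₂* c-commands the anaphor within its binding domain → licit binder.
*Clara₃* does not c-command the anaphor → cannot bind it.
*Greta₄* does not c-command the anaphor → cannot bind it.
*Yuki₅* does not c-command the anaphor → cannot bind it.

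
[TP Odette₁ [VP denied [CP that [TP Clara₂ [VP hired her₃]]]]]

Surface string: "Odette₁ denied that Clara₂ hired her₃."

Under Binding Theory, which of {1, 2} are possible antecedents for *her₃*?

{1}

*her* is a pronoun, so Principle B applies: it must be free in its binding domain.
Binding domain of *her₃*: the embedded TP, whose subject is Clara₂.
*Odette₁* c-commands the pronoun but from outside its binding domain, and is not c-commanded by it → coindexation permitted.
*Clara₂* c-commands the pronoun within its binding domain → coindexation would violate Principle B.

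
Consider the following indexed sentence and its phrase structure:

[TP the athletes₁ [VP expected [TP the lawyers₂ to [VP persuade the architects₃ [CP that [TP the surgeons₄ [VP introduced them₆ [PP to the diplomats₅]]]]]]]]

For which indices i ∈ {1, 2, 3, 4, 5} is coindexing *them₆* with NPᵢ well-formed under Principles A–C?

*them* is a pronoun, so Principle B applies: it must be free in its binding domain.
Binding domain of *them₆*: the embedded TP, whose subject is the surgeons₄.
*the athletes₁* c-commands the pronoun but from outside its binding domain, and is not c-commanded by it → coindexation permitted.
*the lawyers₂* c-commands the pronoun but from outside its binding domain, and is not c-commanded by it → coindexation permitted.
*the architects₃* c-commands the pronoun but from outside its binding domain, and is not c-commanded by it → coindexation permitted.
*the surgeons₄* c-commands the pronoun within its binding domain → coindexation would violate Principle B.
*the diplomats₅*: the pronoun c-commands this R-expression → coindexation would violate Principle C on *the diplomats₅*.

{1, 2, 3}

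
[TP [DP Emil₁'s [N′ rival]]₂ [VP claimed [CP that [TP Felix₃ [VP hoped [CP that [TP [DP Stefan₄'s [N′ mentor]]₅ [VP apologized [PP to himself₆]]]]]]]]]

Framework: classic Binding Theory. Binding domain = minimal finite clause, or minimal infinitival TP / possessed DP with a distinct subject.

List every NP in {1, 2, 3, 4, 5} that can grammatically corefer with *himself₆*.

*himself* is an anaphor, so Principle A applies: it must be bound in its binding domain.
Binding domain of *himself₆*: the embedded TP, whose subject is [Stefan₄'s mentor]₅.
*Emil₁* does not c-command the anaphor → cannot bind it.
*[Emil₁'s rival]₂* c-commands the anaphor but is outside its binding domain → cannot satisfy Principle A.
*Felix₃* c-commands the anaphor but is outside its binding domain → cannot satisfy Principle A.
*Stefan₄* does not c-command the anaphor → cannot bind it.
*[Stefan₄'s mentor]₅* c-commands the anaphor within its binding domain → licit binder.

{5}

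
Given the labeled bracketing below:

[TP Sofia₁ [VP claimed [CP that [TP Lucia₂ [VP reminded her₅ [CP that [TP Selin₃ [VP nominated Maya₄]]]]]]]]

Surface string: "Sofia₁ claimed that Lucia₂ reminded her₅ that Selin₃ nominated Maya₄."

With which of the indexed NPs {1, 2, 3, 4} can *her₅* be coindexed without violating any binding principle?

{1}

*her* is a pronoun, so Principle B applies: it must be free in its binding domain.
Binding domain of *her₅*: the embedded TP, whose subject is Lucia₂.
*Sofia₁* c-commands the pronoun but from outside its binding domain, and is not c-commanded by it → coindexation permitted.
*Lucia₂* c-commands the pronoun within its binding domain → coindexation would violate Principle B.
*Selin₃*: the pronoun c-commands this R-expression → coindexation would violate Principle C on *Selin₃*.
*Maya₄*: the pronoun c-commands this R-expression → coindexation would violate Principle C on *Maya₄*.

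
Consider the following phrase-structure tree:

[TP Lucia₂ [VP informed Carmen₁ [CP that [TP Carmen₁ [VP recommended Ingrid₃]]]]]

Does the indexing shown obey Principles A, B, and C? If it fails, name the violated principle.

Principle C

The two coindexed NPs are *Carmen₁* (the higher occurrence) and *Carmen₁* (the lower occurrence).
*Carmen₁* (the lower occurrence) is an R-expression. Principle C requires it to be free everywhere.
*Carmen₁* (the higher occurrence) c-commands it and carries the same index.
The R-expression is bound → Principle C violation.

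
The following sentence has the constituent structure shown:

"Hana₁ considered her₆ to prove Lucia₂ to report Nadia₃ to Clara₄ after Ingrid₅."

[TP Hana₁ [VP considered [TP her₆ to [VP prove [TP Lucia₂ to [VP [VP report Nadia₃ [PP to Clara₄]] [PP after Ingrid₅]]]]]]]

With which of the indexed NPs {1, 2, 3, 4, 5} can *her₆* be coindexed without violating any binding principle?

*her* is a pronoun, so Principle B applies: it must be free in its binding domain.
Binding domain of *her₆*: the matrix TP, whose subject is Hana₁.
*Hana₁* c-commands the pronoun within its binding domain → coindexation would violate Principle B.
*Lucia₂*: the pronoun c-commands this R-expression → coindexation would violate Principle C on *Lucia₂*.
*Nadia₃*: the pronoun c-commands this R-expression → coindexation would violate Principle C on *Nadia₃*.
*Clara₄*: the pronoun c-commands this R-expression → coindexation would violate Principle C on *Clara₄*.
*Ingrid₅*: the pronoun c-commands this R-expression → coindexation would violate Principle C on *Ingrid₅*.

none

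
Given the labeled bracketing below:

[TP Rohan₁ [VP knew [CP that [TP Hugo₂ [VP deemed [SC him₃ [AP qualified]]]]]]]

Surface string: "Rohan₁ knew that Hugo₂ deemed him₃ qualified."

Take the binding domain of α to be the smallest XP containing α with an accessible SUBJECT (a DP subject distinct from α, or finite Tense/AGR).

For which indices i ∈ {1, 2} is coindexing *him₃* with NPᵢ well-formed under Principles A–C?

*him* is a pronoun, so Principle B applies: it must be free in its binding domain.
Binding domain of *him₃*: the embedded TP, whose subject is Hugo₂.
*Rohan₁* c-commands the pronoun but from outside its binding domain, and is not c-commanded by it → coindexation permitted.
*Hugo₂* c-commands the pronoun within its binding domain → coindexation would violate Principle B.

{1}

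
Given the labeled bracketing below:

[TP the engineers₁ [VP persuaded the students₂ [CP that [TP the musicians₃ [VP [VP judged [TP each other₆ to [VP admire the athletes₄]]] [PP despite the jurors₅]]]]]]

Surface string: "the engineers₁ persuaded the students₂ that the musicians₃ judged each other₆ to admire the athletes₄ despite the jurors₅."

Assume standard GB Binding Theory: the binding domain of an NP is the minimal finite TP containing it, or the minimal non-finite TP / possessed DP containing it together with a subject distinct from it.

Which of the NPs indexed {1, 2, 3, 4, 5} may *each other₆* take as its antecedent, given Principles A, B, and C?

{3}

*each other* is an anaphor, so Principle A applies: it must be bound in its binding domain.
Binding domain of *each other₆*: the embedded TP, whose subject is the musicians₃.
*the engineers₁* c-commands the anaphor but is outside its binding domain → cannot satisfy Principle A.
*the students₂* c-commands the anaphor but is outside its binding domain → cannot satisfy Principle A.
*the musicians₃* c-commands the anaphor within its binding domain → licit binder.
*the athletes₄* does not c-command the anaphor → cannot bind it.
*the jurors₅* does not c-command the anaphor → cannot bind it.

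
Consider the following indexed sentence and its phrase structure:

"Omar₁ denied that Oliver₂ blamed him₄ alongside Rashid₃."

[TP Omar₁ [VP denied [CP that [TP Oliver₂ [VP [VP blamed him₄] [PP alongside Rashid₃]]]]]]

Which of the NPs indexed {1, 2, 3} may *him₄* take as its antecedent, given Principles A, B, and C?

{1, 3}

*him* is a pronoun, so Principle B applies: it must be free in its binding domain.
Binding domain of *him₄*: the embedded TP, whose subject is Oliver₂.
*Omar₁* c-commands the pronoun but from outside its binding domain, and is not c-commanded by it → coindexation permitted.
*Oliver₂* c-commands the pronoun within its binding domain → coindexation would violate Principle B.
*Rashid₃* and the pronoun do not c-command one another → neither Principle B nor Principle C is at stake; coindexation permitted.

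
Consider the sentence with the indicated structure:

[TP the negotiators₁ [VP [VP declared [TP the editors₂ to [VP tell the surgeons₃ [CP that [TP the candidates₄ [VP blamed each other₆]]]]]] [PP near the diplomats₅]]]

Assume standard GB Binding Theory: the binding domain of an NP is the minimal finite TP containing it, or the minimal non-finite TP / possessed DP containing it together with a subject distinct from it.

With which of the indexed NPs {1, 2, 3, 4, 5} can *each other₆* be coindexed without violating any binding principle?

{4}

*each other* is an anaphor, so Principle A applies: it must be bound in its binding domain.
Binding domain of *each other₆*: the embedded TP, whose subject is the candidates₄.
*the negotiators₁* c-commands the anaphor but is outside its binding domain → cannot satisfy Principle A.
*the editors₂* c-commands the anaphor but is outside its binding domain → cannot satisfy Principle A.
*the surgeons₃* c-commands the anaphor but is outside its binding domain → cannot satisfy Principle A.
*the candidates₄* c-commands the anaphor within its binding domain → licit binder.
*the diplomats₅* does not c-command the anaphor → cannot bind it.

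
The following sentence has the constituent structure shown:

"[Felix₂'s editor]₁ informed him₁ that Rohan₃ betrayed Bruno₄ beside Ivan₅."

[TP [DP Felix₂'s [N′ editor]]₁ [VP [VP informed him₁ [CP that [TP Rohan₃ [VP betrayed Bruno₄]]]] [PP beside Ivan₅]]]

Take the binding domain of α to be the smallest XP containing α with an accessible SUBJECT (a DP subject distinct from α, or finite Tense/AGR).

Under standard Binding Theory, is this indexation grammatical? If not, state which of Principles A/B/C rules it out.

The two coindexed NPs are *[Felix₂'s editor]₁* and *him₁*.
*him₁* is a pronoun. Its binding domain is the matrix TP, whose subject is [Felix₂'s editor]₁.
*[Felix₂'s editor]₁* c-commands it within that domain and carries the same index.
The pronoun is locally bound → Principle B violation.

Principle B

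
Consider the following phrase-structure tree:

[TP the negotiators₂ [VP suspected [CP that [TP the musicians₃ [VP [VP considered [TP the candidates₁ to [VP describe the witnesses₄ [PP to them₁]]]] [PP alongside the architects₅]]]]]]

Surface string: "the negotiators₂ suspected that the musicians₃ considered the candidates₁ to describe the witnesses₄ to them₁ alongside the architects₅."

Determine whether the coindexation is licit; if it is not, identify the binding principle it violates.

Principle B

The two coindexed NPs are *the candidates₁* and *them₁*.
*them₁* is a pronoun. Its binding domain is the embedded TP, whose subject is the candidates₁.
*the candidates₁* c-commands it within that domain and carries the same index.
The pronoun is locally bound → Principle B violation.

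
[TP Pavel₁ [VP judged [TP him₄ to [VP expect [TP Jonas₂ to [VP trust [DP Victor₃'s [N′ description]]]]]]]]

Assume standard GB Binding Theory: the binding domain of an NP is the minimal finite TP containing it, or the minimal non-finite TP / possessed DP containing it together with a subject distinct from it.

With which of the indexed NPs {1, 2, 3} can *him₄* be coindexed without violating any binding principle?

none

*him* is a pronoun, so Principle B applies: it must be free in its binding domain.
Binding domain of *him₄*: the matrix TP, whose subject is Pavel₁.
*Pavel₁* c-commands the pronoun within its binding domain → coindexation would violate Principle B.
*Jonas₂*: the pronoun c-commands this R-expression → coindexation would violate Principle C on *Jonas₂*.
*Victor₃*: the pronoun c-commands this R-expression → coindexation would violate Principle C on *Victor₃*.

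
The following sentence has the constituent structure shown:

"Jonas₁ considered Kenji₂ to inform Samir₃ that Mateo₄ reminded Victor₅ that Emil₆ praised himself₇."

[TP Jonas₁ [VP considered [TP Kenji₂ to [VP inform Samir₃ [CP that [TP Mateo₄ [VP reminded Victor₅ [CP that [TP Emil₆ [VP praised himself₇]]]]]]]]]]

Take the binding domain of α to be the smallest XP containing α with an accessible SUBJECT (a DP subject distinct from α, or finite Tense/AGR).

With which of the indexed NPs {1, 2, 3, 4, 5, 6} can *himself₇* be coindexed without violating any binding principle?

{6}

*himself* is an anaphor, so Principle A applies: it must be bound in its binding domain.
Binding domain of *himself₇*: the embedded TP, whose subject is Emil₆.
*Jonas₁* c-commands the anaphor but is outside its binding domain → cannot satisfy Principle A.
*Kenji₂* c-commands the anaphor but is outside its binding domain → cannot satisfy Principle A.
*Samir₃* c-commands the anaphor but is outside its binding domain → cannot satisfy Principle A.
*Mateo₄* c-commands the anaphor but is outside its binding domain → cannot satisfy Principle A.
*Victor₅* c-commands the anaphor but is outside its binding domain → cannot satisfy Principle A.
*Emil₆* c-commands the anaphor within its binding domain → licit binder.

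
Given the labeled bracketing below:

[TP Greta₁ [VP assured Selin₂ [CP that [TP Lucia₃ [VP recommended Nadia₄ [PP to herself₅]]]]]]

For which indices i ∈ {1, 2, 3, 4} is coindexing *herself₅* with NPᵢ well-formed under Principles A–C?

{3, 4}

*herself* is an anaphor, so Principle A applies: it must be bound in its binding domain.
Binding domain of *herself₅*: the embedded TP, whose subject is Lucia₃.
*Greta₁* c-commands the anaphor but is outside its binding domain → cannot satisfy Principle A.
*Selin₂* c-commands the anaphor but is outside its binding domain → cannot satisfy Principle A.
*Lucia₃* c-commands the anaphor within its binding domain → licit binder.
*Nadia₄* c-commands the anaphor within its binding domain → licit binder.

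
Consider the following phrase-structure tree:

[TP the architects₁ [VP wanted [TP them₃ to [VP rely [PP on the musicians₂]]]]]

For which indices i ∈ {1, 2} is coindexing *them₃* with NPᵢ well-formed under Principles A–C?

none

*them* is a pronoun, so Principle B applies: it must be free in its binding domain.
Binding domain of *them₃*: the matrix TP, whose subject is the architects₁.
*the architects₁* c-commands the pronoun within its binding domain → coindexation would violate Principle B.
*the musicians₂*: the pronoun c-commands this R-expression → coindexation would violate Principle C on *the musicians₂*.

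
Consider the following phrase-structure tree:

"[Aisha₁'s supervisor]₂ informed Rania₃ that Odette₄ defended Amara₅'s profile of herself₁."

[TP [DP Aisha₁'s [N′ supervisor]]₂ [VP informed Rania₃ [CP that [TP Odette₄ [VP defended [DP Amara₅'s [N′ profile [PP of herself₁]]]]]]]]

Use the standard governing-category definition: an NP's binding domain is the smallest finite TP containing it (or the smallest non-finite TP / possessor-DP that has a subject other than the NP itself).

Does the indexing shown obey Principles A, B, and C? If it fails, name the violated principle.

Principle A

The two coindexed NPs are *Aisha₁* and *herself₁*.
*herself₁* is an anaphor. Principle A requires it to be bound within its binding domain — the possessed DP, whose subject is Amara₅.
Within that domain it is c-commanded by *Amara₅*, which does not share its index.
*Aisha₁* does not c-command the anaphor at all.
The anaphor is unbound in its domain → Principle A violation.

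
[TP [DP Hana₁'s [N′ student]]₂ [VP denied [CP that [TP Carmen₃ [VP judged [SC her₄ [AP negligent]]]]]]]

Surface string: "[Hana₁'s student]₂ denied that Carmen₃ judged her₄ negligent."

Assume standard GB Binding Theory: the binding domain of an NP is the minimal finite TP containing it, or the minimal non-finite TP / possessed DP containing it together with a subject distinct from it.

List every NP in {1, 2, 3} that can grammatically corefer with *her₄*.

*her* is a pronoun, so Principle B applies: it must be free in its binding domain.
Binding domain of *her₄*: the embedded TP, whose subject is Carmen₃.
*Hana₁* and the pronoun do not c-command one another → neither Principle B nor Principle C is at stake; coindexation permitted.
*[Hana₁'s student]₂* c-commands the pronoun but from outside its binding domain, and is not c-commanded by it → coindexation permitted.
*Carmen₃* c-commands the pronoun within its binding domain → coindexation would violate Principle B.

{1, 2}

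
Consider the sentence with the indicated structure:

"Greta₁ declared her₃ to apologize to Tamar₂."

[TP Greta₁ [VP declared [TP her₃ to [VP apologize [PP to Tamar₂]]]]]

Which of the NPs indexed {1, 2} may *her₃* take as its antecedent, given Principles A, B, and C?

none

*her* is a pronoun, so Principle B applies: it must be free in its binding domain.
Binding domain of *her₃*: the matrix TP, whose subject is Greta₁.
*Greta₁* c-commands the pronoun within its binding domain → coindexation would violate Principle B.
*Tamar₂*: the pronoun c-commands this R-expression → coindexation would violate Principle C on *Tamar₂*.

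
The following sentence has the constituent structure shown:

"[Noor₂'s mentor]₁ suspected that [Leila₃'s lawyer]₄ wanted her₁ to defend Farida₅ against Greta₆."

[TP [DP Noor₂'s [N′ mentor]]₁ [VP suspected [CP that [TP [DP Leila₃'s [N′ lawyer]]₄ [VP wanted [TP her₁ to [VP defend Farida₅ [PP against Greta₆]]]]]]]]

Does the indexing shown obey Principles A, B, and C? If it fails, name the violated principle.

grammatical

The two coindexed NPs are *[Noor₂'s mentor]₁* and *her₁*.
*her₁* is a pronoun; its binding domain is the embedded TP, whose subject is [Leila₃'s lawyer]₄. Within that domain it is c-commanded only by *[Leila₃'s lawyer]₄*, which carries a different index — the pronoun is free locally, so Principle B holds.
*[Noor₂'s mentor]₁* is an R-expression; *her₁* does not c-command it, and no other NP shares its index, so Principle C is satisfied.
All principles are respected.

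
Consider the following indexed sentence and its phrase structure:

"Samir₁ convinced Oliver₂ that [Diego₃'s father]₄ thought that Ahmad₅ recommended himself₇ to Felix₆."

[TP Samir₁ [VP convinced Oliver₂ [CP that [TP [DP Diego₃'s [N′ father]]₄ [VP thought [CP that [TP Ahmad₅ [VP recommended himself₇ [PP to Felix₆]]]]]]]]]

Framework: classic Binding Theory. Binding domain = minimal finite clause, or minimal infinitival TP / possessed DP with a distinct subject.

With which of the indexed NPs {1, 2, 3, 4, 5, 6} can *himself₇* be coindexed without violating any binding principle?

*himself* is an anaphor, so Principle A applies: it must be bound in its binding domain.
Binding domain of *himself₇*: the embedded TP, whose subject is Ahmad₅.
*Samir₁* c-commands the anaphor but is outside its binding domain → cannot satisfy Principle A.
*Oliver₂* c-commands the anaphor but is outside its binding domain → cannot satisfy Principle A.
*Diego₃* does not c-command the anaphor → cannot bind it.
*[Diego₃'s father]₄* c-commands the anaphor but is outside its binding domain → cannot satisfy Principle A.
*Ahmad₅* c-commands the anaphor within its binding domain → licit binder.
*Felix₆* does not c-command the anaphor → cannot bind it.

{5}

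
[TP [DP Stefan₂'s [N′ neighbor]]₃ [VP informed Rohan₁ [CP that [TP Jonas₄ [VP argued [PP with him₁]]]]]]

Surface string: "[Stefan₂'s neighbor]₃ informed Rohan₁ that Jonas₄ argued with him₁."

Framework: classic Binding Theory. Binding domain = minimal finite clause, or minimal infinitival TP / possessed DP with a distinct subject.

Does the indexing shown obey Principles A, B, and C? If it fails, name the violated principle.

The two coindexed NPs are *Rohan₁* and *him₁*.
*him₁* is a pronoun; its binding domain is the embedded TP, whose subject is Jonas₄. Within that domain it is c-commanded only by *Jonas₄*, which carries a different index — the pronoun is free locally, so Principle B holds.
*Rohan₁* is an R-expression; *him₁* does not c-command it, and no other NP shares its index, so Principle C is satisfied.
All principles are respected.

grammatical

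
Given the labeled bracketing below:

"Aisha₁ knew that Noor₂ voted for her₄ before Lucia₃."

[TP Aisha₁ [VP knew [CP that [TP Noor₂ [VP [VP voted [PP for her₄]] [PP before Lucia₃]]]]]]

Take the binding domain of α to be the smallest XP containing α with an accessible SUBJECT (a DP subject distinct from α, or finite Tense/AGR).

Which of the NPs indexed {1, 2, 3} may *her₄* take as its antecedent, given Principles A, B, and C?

{1, 3}

*her* is a pronoun, so Principle B applies: it must be free in its binding domain.
Binding domain of *her₄*: the embedded TP, whose subject is Noor₂.
*Aisha₁* c-commands the pronoun but from outside its binding domain, and is not c-commanded by it → coindexation permitted.
*Noor₂* c-commands the pronoun within its binding domain → coindexation would violate Principle B.
*Lucia₃* and the pronoun do not c-command one another → neither Principle B nor Principle C is at stake; coindexation permitted.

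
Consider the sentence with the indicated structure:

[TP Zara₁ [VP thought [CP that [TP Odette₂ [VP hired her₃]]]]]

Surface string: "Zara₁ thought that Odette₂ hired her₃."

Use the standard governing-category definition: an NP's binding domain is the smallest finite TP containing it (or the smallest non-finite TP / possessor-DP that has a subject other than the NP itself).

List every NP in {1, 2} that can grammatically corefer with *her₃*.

{1}

*her* is a pronoun, so Principle B applies: it must be free in its binding domain.
Binding domain of *her₃*: the embedded TP, whose subject is Odette₂.
*Zara₁* c-commands the pronoun but from outside its binding domain, and is not c-commanded by it → coindexation permitted.
*Odette₂* c-commands the pronoun within its binding domain → coindexation would violate Principle B.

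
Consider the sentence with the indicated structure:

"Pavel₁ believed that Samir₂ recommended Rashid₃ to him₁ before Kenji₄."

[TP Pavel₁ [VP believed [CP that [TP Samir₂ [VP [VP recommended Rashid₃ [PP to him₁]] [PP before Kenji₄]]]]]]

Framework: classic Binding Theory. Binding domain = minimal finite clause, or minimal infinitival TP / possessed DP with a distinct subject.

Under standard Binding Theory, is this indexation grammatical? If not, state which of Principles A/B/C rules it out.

grammatical

The two coindexed NPs are *Pavel₁* and *him₁*.
*him₁* is a pronoun; its binding domain is the embedded TP, whose subject is Samir₂. Within that domain it is c-commanded only by *Samir₂*, *Rashid₃*, which carry a different index — the pronoun is free locally, so Principle B holds.
*Pavel₁* is an R-expression; *him₁* does not c-command it, and no other NP shares its index, so Principle C is satisfied.
All principles are respected.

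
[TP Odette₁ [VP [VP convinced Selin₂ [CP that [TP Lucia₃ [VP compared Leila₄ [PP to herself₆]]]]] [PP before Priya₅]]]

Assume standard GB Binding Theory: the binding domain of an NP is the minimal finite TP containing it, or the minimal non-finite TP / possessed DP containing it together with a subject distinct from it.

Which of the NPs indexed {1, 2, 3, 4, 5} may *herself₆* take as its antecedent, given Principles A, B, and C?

{3, 4}

*herself* is an anaphor, so Principle A applies: it must be bound in its binding domain.
Binding domain of *herself₆*: the embedded TP, whose subject is Lucia₃.
*Odette₁* c-commands the anaphor but is outside its binding domain → cannot satisfy Principle A.
*Selin₂* c-commands the anaphor but is outside its binding domain → cannot satisfy Principle A.
*Lucia₃* c-commands the anaphor within its binding domain → licit binder.
*Leila₄* c-commands the anaphor within its binding domain → licit binder.
*Priya₅* does not c-command the anaphor → cannot bind it.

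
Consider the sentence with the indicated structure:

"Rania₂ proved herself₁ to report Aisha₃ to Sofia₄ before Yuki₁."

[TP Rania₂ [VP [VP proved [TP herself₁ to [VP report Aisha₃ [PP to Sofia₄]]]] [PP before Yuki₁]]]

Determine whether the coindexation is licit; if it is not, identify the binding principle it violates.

Principle A

The two coindexed NPs are *Yuki₁* and *herself₁*.
*herself₁* is an anaphor. Principle A requires it to be bound within its binding domain — the matrix TP, whose subject is Rania₂.
Within that domain it is c-commanded by *Rania₂*, which does not share its index.
*Yuki₁* does not c-command the anaphor at all.
The anaphor is unbound in its domain → Principle A violation.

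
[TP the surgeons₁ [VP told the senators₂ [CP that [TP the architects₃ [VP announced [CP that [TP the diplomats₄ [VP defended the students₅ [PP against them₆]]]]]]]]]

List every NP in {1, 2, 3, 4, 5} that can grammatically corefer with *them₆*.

{1, 2, 3}

*them* is a pronoun, so Principle B applies: it must be free in its binding domain.
Binding domain of *them₆*: the embedded TP, whose subject is the diplomats₄.
*the surgeons₁* c-commands the pronoun but from outside its binding domain, and is not c-commanded by it → coindexation permitted.
*the senators₂* c-commands the pronoun but from outside its binding domain, and is not c-commanded by it → coindexation permitted.
*the architects₃* c-commands the pronoun but from outside its binding domain, and is not c-commanded by it → coindexation permitted.
*the diplomats₄* c-commands the pronoun within its binding domain → coindexation would violate Principle B.
*the students₅* c-commands the pronoun within its binding domain → coindexation would violate Principle B.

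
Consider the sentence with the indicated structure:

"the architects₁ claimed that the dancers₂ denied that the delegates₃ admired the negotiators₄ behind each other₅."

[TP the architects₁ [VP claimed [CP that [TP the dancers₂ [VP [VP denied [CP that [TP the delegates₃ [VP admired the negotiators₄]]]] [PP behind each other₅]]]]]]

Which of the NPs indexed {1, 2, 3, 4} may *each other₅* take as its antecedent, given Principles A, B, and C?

*each other* is an anaphor, so Principle A applies: it must be bound in its binding domain.
Binding domain of *each other₅*: the embedded TP, whose subject is the dancers₂.
*the architects₁* c-commands the anaphor but is outside its binding domain → cannot satisfy Principle A.
*the dancers₂* c-commands the anaphor within its binding domain → licit binder.
*the delegates₃* does not c-command the anaphor → cannot bind it.
*the negotiators₄* does not c-command the anaphor → cannot bind it.

{2}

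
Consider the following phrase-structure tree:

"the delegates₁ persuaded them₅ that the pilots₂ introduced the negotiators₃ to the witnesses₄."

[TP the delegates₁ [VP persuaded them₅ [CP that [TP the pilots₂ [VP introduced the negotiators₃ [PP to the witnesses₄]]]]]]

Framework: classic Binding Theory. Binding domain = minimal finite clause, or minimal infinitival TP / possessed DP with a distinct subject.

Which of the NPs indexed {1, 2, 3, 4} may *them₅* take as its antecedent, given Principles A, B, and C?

*them* is a pronoun, so Principle B applies: it must be free in its binding domain.
Binding domain of *them₅*: the matrix TP, whose subject is the delegates₁.
*the delegates₁* c-commands the pronoun within its binding domain → coindexation would violate Principle B.
*the pilots₂*: the pronoun c-commands this R-expression → coindexation would violate Principle C on *the pilots₂*.
*the negotiators₃*: the pronoun c-commands this R-expression → coindexation would violate Principle C on *the negotiators₃*.
*the witnesses₄*: the pronoun c-commands this R-expression → coindexation would violate Principle C on *the witnesses₄*.

none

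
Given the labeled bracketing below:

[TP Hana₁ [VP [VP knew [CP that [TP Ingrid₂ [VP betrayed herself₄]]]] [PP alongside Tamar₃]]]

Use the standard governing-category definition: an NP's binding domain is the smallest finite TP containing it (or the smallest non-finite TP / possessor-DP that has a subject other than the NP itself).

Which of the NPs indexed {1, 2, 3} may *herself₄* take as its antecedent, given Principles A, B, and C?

{2}

*herself* is an anaphor, so Principle A applies: it must be bound in its binding domain.
Binding domain of *herself₄*: the embedded TP, whose subject is Ingrid₂.
*Hana₁* c-commands the anaphor but is outside its binding domain → cannot satisfy Principle A.
*Ingrid₂* c-commands the anaphor within its binding domain → licit binder.
*Tamar₃* does not c-command the anaphor → cannot bind it.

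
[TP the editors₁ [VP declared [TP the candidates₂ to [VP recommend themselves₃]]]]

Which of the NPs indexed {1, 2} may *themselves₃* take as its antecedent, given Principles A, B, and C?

{2}

*themselves* is an anaphor, so Principle A applies: it must be bound in its binding domain.
Binding domain of *themselves₃*: the embedded TP, whose subject is the candidates₂.
*the editors₁* c-commands the anaphor but is outside its binding domain → cannot satisfy Principle A.
*the candidates₂* c-commands the anaphor within its binding domain → licit binder.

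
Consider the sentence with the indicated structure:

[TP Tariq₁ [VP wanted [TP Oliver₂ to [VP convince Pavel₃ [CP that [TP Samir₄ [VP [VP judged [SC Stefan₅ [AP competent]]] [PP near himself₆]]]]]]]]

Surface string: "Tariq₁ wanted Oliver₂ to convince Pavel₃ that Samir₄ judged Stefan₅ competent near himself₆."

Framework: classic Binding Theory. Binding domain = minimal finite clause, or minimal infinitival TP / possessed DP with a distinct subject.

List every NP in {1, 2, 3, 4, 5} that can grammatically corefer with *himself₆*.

*himself* is an anaphor, so Principle A applies: it must be bound in its binding domain.
Binding domain of *himself₆*: the embedded TP, whose subject is Samir₄.
*Tariq₁* c-commands the anaphor but is outside its binding domain → cannot satisfy Principle A.
*Oliver₂* c-commands the anaphor but is outside its binding domain → cannot satisfy Principle A.
*Pavel₃* c-commands the anaphor but is outside its binding domain → cannot satisfy Principle A.
*Samir₄* c-commands the anaphor within its binding domain → licit binder.
*Stefan₅* does not c-command the anaphor → cannot bind it.

{4}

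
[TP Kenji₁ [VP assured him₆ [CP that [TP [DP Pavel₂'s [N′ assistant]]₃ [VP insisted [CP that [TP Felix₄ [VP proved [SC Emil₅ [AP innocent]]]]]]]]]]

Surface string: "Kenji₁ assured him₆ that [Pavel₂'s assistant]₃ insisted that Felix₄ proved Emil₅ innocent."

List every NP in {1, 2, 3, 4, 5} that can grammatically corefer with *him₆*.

none

*him* is a pronoun, so Principle B applies: it must be free in its binding domain.
Binding domain of *him₆*: the matrix TP, whose subject is Kenji₁.
*Kenji₁* c-commands the pronoun within its binding domain → coindexation would violate Principle B.
*Pavel₂*: the pronoun c-commands this R-expression → coindexation would violate Principle C on *Pavel₂*.
*[Pavel₂'s assistant]₃*: the pronoun c-commands this R-expression → coindexation would violate Principle C on *[Pavel₂'s assistant]₃*.
*Felix₄*: the pronoun c-commands this R-expression → coindexation would violate Principle C on *Felix₄*.
*Emil₅*: the pronoun c-commands this R-expression → coindexation would violate Principle C on *Emil₅*.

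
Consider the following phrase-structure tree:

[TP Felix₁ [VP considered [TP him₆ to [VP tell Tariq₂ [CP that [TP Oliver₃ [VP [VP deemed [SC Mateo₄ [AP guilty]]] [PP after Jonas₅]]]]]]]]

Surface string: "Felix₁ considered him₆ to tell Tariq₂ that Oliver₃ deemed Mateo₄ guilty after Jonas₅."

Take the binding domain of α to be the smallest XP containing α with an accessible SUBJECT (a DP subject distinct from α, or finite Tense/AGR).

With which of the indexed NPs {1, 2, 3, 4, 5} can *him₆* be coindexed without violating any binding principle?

none

*him* is a pronoun, so Principle B applies: it must be free in its binding domain.
Binding domain of *him₆*: the matrix TP, whose subject is Felix₁.
*Felix₁* c-commands the pronoun within its binding domain → coindexation would violate Principle B.
*Tariq₂*: the pronoun c-commands this R-expression → coindexation would violate Principle C on *Tariq₂*.
*Oliver₃*: the pronoun c-commands this R-expression → coindexation would violate Principle C on *Oliver₃*.
*Mateo₄*: the pronoun c-commands this R-expression → coindexation would violate Principle C on *Mateo₄*.
*Jonas₅*: the pronoun c-commands this R-expression → coindexation would violate Principle C on *Jonas₅*.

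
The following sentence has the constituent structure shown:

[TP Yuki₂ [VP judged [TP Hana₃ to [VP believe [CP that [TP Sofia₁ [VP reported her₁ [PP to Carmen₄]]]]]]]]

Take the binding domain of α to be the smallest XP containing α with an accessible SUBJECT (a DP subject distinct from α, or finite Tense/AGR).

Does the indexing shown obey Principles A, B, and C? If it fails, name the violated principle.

Principle B

The two coindexed NPs are *Sofia₁* and *her₁*.
*her₁* is a pronoun. Its binding domain is the embedded TP, whose subject is Sofia₁.
*Sofia₁* c-commands it within that domain and carries the same index.
The pronoun is locally bound → Principle B violation.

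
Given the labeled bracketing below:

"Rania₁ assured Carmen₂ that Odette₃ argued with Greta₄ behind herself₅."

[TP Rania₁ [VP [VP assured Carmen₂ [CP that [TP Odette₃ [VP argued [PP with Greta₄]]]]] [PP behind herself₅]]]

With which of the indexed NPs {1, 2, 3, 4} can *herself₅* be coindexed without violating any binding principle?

{1}

*herself* is an anaphor, so Principle A applies: it must be bound in its binding domain.
Binding domain of *herself₅*: the matrix TP, whose subject is Rania₁.
*Rania₁* c-commands the anaphor within its binding domain → licit binder.
*Carmen₂* does not c-command the anaphor → cannot bind it.
*Odette₃* does not c-command the anaphor → cannot bind it.
*Greta₄* does not c-command the anaphor → cannot bind it.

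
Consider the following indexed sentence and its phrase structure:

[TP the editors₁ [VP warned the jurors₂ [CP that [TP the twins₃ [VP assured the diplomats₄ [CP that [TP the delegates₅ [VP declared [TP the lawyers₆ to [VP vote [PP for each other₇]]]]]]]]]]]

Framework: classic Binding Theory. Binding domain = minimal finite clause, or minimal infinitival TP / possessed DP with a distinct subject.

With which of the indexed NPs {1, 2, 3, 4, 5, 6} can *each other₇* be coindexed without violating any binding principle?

*each other* is an anaphor, so Principle A applies: it must be bound in its binding domain.
Binding domain of *each other₇*: the embedded TP, whose subject is the lawyers₆.
*the editors₁* c-commands the anaphor but is outside its binding domain → cannot satisfy Principle A.
*the jurors₂* c-commands the anaphor but is outside its binding domain → cannot satisfy Principle A.
*the twins₃* c-commands the anaphor but is outside its binding domain → cannot satisfy Principle A.
*the diplomats₄* c-commands the anaphor but is outside its binding domain → cannot satisfy Principle A.
*the delegates₅* c-commands the anaphor but is outside its binding domain → cannot satisfy Principle A.
*the lawyers₆* c-commands the anaphor within its binding domain → licit binder.

{6}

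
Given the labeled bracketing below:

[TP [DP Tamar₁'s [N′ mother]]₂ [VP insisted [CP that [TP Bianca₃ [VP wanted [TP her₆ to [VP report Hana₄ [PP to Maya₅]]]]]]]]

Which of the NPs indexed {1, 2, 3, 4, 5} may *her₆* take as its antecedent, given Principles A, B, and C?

*her* is a pronoun, so Principle B applies: it must be free in its binding domain.
Binding domain of *her₆*: the embedded TP, whose subject is Bianca₃.
*Tamar₁* and the pronoun do not c-command one another → neither Principle B nor Principle C is at stake; coindexation permitted.
*[Tamar₁'s mother]₂* c-commands the pronoun but from outside its binding domain, and is not c-commanded by it → coindexation permitted.
*Bianca₃* c-commands the pronoun within its binding domain → coindexation would violate Principle B.
*Hana₄*: the pronoun c-commands this R-expression → coindexation would violate Principle C on *Hana₄*.
*Maya₅*: the pronoun c-commands this R-expression → coindexation would violate Principle C on *Maya₅*.

{1, 2}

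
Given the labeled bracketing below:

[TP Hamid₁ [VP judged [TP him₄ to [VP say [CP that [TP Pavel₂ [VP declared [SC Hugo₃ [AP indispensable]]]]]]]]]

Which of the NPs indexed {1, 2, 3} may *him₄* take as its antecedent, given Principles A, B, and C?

*him* is a pronoun, so Principle B applies: it must be free in its binding domain.
Binding domain of *him₄*: the matrix TP, whose subject is Hamid₁.
*Hamid₁* c-commands the pronoun within its binding domain → coindexation would violate Principle B.
*Pavel₂*: the pronoun c-commands this R-expression → coindexation would violate Principle C on *Pavel₂*.
*Hugo₃*: the pronoun c-commands this R-expression → coindexation would violate Principle C on *Hugo₃*.

none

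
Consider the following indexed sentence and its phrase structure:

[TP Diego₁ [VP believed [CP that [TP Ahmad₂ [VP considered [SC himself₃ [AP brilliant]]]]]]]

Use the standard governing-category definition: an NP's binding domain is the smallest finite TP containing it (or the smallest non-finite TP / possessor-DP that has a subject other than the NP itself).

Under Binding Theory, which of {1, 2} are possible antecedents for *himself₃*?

{2}

*himself* is an anaphor, so Principle A applies: it must be bound in its binding domain.
Binding domain of *himself₃*: the embedded TP, whose subject is Ahmad₂.
*Diego₁* c-commands the anaphor but is outside its binding domain → cannot satisfy Principle A.
*Ahmad₂* c-commands the anaphor within its binding domain → licit binder.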